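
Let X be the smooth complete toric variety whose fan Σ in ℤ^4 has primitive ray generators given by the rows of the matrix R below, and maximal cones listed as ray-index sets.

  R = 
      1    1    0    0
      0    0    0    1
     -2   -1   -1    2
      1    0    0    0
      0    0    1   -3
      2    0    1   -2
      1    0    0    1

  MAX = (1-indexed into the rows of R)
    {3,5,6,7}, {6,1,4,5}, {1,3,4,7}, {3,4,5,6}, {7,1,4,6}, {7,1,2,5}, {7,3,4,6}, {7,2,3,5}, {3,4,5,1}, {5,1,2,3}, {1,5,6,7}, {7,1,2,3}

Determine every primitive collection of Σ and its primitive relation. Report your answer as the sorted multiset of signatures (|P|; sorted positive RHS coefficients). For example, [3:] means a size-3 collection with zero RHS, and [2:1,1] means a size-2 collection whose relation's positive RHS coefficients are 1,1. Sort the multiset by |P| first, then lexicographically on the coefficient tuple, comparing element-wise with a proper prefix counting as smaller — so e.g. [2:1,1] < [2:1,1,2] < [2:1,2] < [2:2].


Minimal non-faces — 5 found among 7 rays, 12 max cones:

  • {2,4}:  v_{2} + v_{4} = v_{7} — sig = [2:1]
  • {2,6}:  v_{2} + v_{6} = v_{5} + 2·v_{7} — sig = [2:1,2]
  • {1,3,6}:  v_{1} + v_{3} + v_{6} = v_{4} — sig = [3:1]
  • {4,5,7}:  v_{4} + v_{5} + v_{7} = v_{6} — sig = [3:1]
  • {1,3,5,7}:  v_{1} + v_{3} + v_{5} + v_{7} = 0 — sig = [4:]

so the primitive-relation signature multiset is
[[2:1], [2:1,2], [3:1], [3:1], [4:]]


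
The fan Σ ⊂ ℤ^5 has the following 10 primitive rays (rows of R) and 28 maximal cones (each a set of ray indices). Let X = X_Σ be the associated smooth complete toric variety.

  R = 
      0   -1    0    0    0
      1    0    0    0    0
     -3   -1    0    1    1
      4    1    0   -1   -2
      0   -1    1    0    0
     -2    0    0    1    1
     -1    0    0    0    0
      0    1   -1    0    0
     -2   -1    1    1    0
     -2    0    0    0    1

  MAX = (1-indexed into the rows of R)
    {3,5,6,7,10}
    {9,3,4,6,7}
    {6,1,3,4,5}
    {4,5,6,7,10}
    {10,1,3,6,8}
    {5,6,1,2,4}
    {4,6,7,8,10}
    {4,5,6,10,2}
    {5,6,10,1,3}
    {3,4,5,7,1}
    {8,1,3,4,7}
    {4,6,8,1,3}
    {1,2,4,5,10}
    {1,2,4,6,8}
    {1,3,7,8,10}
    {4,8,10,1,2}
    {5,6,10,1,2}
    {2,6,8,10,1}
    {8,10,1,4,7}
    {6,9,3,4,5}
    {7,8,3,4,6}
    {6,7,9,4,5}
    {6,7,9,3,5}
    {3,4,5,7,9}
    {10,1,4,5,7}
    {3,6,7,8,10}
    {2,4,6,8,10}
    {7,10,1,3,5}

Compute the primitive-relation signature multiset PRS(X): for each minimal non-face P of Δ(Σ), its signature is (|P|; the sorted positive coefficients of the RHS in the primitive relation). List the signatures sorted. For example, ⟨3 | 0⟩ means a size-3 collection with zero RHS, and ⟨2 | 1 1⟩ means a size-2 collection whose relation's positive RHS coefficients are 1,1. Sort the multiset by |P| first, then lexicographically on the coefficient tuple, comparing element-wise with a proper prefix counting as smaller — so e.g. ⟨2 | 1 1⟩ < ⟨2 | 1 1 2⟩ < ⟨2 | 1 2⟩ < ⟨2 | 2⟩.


11 collections generate NE(X_Σ); each relation:

  {2,7}:  v_{2} + v_{7} = 0  →  sig = ⟨2 | 0⟩
  {5,8}:  v_{5} + v_{8} = 0  →  sig = ⟨2 | 0⟩
  {2,3}:  v_{2} + v_{3} = v_{1} + v_{6}  →  sig = ⟨2 | 1 1⟩
  {2,9}:  v_{2} + v_{9} = v_{3} + v_{4} + v_{5} + v_{6}  →  sig = ⟨2 | 1 1 1 1⟩
  {8,9}:  v_{8} + v_{9} = v_{3} + v_{4} + v_{6} + v_{7}  →  sig = ⟨2 | 1 1 1 1⟩
  {1,9}:  v_{1} + v_{9} = 2·v_{3} + v_{4} + v_{5}  →  sig = ⟨2 | 1 1 2⟩
  {9,10}:  v_{9} + v_{10} = v_{5} + v_{6} + 2·v_{7}  →  sig = ⟨2 | 1 1 2⟩
  {1,6,7}:  v_{1} + v_{6} + v_{7} = v_{3}  →  sig = ⟨3 | 1⟩
  {3,4,10}:  v_{3} + v_{4} + v_{10} = v_{7}  →  sig = ⟨3 | 1⟩
  {1,4,6,10}:  v_{1} + v_{4} + v_{6} + v_{10} = 0  →  sig = ⟨4 | 0⟩
  {3,4,5,6,7}:  v_{3} + v_{4} + v_{5} + v_{6} + v_{7} = v_{9}  →  sig = ⟨5 | 1⟩

Sorted signature multiset PRS(X):
    |P|=2: 7 collections, coeffs (), (), (1,1), (1,1,1,1), (1,1,1,1), (1,1,2), (1,1,2)
    |P|=3: 2 collections, coeffs (1), (1)
    |P|=4: 1 collection, coeffs ()
    |P|=5: 1 collection, coeffs (1)


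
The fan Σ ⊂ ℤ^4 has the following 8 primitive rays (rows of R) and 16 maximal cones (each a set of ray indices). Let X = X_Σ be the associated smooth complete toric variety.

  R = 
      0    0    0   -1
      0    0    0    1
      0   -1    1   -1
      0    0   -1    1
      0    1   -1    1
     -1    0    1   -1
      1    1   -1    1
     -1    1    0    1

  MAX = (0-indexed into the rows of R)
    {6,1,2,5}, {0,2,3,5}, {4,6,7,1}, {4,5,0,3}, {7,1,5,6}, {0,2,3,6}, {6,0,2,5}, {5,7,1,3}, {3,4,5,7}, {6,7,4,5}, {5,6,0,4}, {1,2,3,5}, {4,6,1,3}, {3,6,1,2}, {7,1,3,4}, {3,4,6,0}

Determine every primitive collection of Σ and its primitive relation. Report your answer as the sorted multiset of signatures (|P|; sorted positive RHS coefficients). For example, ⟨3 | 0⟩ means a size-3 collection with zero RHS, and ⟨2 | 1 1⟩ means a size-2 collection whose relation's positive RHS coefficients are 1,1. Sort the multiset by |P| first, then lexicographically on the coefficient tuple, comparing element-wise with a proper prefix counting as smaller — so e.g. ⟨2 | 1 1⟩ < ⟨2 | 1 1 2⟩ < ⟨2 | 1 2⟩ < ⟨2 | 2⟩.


Primitive collections (7):

  P={0,1}:  v_{0} + v_{1} = 0 — sig = ⟨2 | 0⟩
  P={2,4}:  v_{2} + v_{4} = 0 — sig = ⟨2 | 0⟩
  P={0,7}:  v_{0} + v_{7} = v_{4} + v_{5} — sig = ⟨2 | 1 1⟩
  P={2,7}:  v_{2} + v_{7} = v_{1} + v_{5} — sig = ⟨2 | 1 1⟩
  P={1,4,5}:  v_{1} + v_{4} + v_{5} = v_{7} — sig = ⟨3 | 1⟩
  P={3,5,6}:  v_{3} + v_{5} + v_{6} = v_{4} — sig = ⟨3 | 1⟩
  P={3,6,7}:  v_{3} + v_{6} + v_{7} = v_{1} + 2·v_{4} — sig = ⟨3 | 1 2⟩

so the primitive-relation signature multiset is
    ⟨2 | 0⟩
    ⟨2 | 0⟩
    ⟨2 | 1 1⟩
    ⟨2 | 1 1⟩
    ⟨3 | 1⟩
    ⟨3 | 1⟩
    ⟨3 | 1 2⟩


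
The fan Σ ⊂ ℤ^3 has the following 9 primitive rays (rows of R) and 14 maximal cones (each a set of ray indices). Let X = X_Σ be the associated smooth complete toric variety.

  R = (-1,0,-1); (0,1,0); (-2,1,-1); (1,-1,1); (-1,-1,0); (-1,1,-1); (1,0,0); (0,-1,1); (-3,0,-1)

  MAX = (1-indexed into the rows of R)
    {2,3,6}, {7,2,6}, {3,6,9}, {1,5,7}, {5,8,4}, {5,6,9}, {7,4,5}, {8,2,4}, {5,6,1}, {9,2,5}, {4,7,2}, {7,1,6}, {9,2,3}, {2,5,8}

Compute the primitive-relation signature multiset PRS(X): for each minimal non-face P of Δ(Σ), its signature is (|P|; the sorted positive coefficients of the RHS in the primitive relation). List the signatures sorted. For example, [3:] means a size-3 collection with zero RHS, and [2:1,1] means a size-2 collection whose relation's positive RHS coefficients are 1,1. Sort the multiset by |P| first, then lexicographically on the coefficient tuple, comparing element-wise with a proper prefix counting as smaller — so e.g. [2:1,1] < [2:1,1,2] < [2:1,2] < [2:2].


Minimal non-faces — 20 found among 9 rays, 14 max cones:

  {4,6}:  v_{4} + v_{6} = 0 — sig = [2:]
  {1,2}:  v_{1} + v_{2} = v_{6} — sig = [2:1]
  {1,8}:  v_{1} + v_{8} = v_{5} — sig = [2:1]
  {3,5}:  v_{3} + v_{5} = v_{9} — sig = [2:1]
  {3,7}:  v_{3} + v_{7} = v_{6} — sig = [2:1]
  {7,8}:  v_{7} + v_{8} = v_{4} — sig = [2:1]
  {1,4}:  v_{1} + v_{4} = v_{5} + v_{7} — sig = [2:1,1]
  {3,4}:  v_{3} + v_{4} = v_{2} + v_{5} — sig = [2:1,1]
  {6,8}:  v_{6} + v_{8} = v_{2} + v_{5} — sig = [2:1,1]
  {7,9}:  v_{7} + v_{9} = v_{5} + v_{6} — sig = [2:1,1]
  {1,3}:  v_{1} + v_{3} = v_{5} + 2·v_{6} — sig = [2:1,2]
  {4,9}:  v_{4} + v_{9} = v_{2} + 2·v_{5} — sig = [2:1,2]
  {1,9}:  v_{1} + v_{9} = 2·v_{5} + 2·v_{6} — sig = [2:2,2]
  {3,8}:  v_{3} + v_{8} = 2·v_{2} + 2·v_{5} — sig = [2:2,2]
  {8,9}:  v_{8} + v_{9} = 2·v_{2} + 3·v_{5} — sig = [2:2,3]
  {2,5,7}:  v_{2} + v_{5} + v_{7} = 0 — sig = [3:]
  {2,4,5}:  v_{2} + v_{4} + v_{5} = v_{8} — sig = [3:1]
  {2,5,6}:  v_{2} + v_{5} + v_{6} = v_{3} — sig = [3:1]
  {5,6,7}:  v_{5} + v_{6} + v_{7} = v_{1} — sig = [3:1]
  {2,6,9}:  v_{2} + v_{6} + v_{9} = 2·v_{3} — sig = [3:2]

so the primitive-relation signature multiset is
    [2:]
    [2:1]
    [2:1]
    [2:1]
    [2:1]
    [2:1]
    [2:1,1]
    [2:1,1]
    [2:1,1]
    [2:1,1]
    [2:1,2]
    [2:1,2]
    [2:2,2]
    [2:2,2]
    [2:2,3]
    [3:]
    [3:1]
    [3:1]
    [3:1]
    [3:2]


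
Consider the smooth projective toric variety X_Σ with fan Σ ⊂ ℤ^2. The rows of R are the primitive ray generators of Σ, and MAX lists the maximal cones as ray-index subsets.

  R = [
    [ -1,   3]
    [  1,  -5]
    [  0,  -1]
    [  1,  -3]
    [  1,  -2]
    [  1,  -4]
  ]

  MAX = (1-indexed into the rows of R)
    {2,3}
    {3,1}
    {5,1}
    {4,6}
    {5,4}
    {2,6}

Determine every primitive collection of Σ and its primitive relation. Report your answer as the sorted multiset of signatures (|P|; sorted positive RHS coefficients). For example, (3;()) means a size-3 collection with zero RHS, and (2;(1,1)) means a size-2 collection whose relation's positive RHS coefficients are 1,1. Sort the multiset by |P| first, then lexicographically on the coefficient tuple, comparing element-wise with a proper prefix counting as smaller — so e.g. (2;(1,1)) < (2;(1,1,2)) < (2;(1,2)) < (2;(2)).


|primitive collections| = 9. Relations:

  P={1,4}:  v_{1} + v_{4} = 0  →  sig = (2;())
  P={1,6}:  v_{1} + v_{6} = v_{3}  →  sig = (2;(1))
  P={3,4}:  v_{3} + v_{4} = v_{6}  →  sig = (2;(1))
  P={3,5}:  v_{3} + v_{5} = v_{4}  →  sig = (2;(1))
  P={3,6}:  v_{3} + v_{6} = v_{2}  →  sig = (2;(1))
  P={2,5}:  v_{2} + v_{5} = v_{4} + v_{6}  →  sig = (2;(1,1))
  P={1,2}:  v_{1} + v_{2} = 2·v_{3}  →  sig = (2;(2))
  P={2,4}:  v_{2} + v_{4} = 2·v_{6}  →  sig = (2;(2))
  P={5,6}:  v_{5} + v_{6} = 2·v_{4}  →  sig = (2;(2))

Hence PRS(X_Σ) =
    |P|=2: 9 collections, coeffs (), (1), (1), (1), (1), (1,1), (2), (2), (2)


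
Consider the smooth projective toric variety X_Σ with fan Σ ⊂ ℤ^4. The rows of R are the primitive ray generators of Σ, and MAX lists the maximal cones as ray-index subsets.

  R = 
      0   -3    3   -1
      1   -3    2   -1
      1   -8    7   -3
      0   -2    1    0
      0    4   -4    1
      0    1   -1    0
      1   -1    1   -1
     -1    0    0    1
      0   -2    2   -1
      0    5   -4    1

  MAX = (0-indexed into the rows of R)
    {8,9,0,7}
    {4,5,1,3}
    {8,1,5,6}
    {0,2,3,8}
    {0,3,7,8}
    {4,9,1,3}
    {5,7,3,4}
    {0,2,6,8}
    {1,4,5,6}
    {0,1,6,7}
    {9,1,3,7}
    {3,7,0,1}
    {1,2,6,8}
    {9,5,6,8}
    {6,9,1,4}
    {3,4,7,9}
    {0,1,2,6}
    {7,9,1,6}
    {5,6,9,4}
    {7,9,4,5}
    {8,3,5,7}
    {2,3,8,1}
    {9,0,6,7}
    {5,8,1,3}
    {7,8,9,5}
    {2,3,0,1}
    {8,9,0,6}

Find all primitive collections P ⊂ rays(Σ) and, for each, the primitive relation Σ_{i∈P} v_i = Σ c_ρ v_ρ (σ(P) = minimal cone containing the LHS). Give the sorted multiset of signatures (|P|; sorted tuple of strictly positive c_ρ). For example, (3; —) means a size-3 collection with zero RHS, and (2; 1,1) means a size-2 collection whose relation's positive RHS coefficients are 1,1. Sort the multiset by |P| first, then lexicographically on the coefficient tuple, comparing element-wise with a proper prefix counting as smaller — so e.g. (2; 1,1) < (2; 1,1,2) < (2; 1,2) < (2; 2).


Σ has 21 primitive collections:

  P={0,4}:  v_{0} + v_{4} = v_{5}  ⟹  sig = (2; 1)
  P={0,5}:  v_{0} + v_{5} = v_{8}  ⟹  sig = (2; 1)
  P={3,6}:  v_{3} + v_{6} = v_{1}  ⟹  sig = (2; 1)
  P={2,9}:  v_{2} + v_{9} = v_{6} + v_{8}  ⟹  sig = (2; 1,1)
  P={2,4}:  v_{2} + v_{4} = v_{1} + v_{5} + v_{8}  ⟹  sig = (2; 1,1,1)
  P={2,5}:  v_{2} + v_{5} = v_{1} + 2·v_{8}  ⟹  sig = (2; 1,2)
  P={2,7}:  v_{2} + v_{7} = 2·v_{0} + v_{3}  ⟹  sig = (2; 1,2)
  P={4,8}:  v_{4} + v_{8} = 2·v_{5}  ⟹  sig = (2; 2)
  P={0,3,9}:  v_{0} + v_{3} + v_{9} = 0  ⟹  sig = (3; —)
  P={5,6,7}:  v_{5} + v_{6} + v_{7} = 0  ⟹  sig = (3; —)
  P={0,1,8}:  v_{0} + v_{1} + v_{8} = v_{2}  ⟹  sig = (3; 1)
  P={0,1,9}:  v_{0} + v_{1} + v_{9} = v_{6}  ⟹  sig = (3; 1)
  P={1,5,7}:  v_{1} + v_{5} + v_{7} = v_{3}  ⟹  sig = (3; 1)
  P={3,5,9}:  v_{3} + v_{5} + v_{9} = v_{4}  ⟹  sig = (3; 1)
  P={3,8,9}:  v_{3} + v_{8} + v_{9} = v_{5}  ⟹  sig = (3; 1)
  P={6,7,8}:  v_{6} + v_{7} + v_{8} = v_{0}  ⟹  sig = (3; 1)
  P={1,5,9}:  v_{1} + v_{5} + v_{9} = v_{4} + v_{6}  ⟹  sig = (3; 1,1)
  P={1,7,8}:  v_{1} + v_{7} + v_{8} = v_{0} + v_{3}  ⟹  sig = (3; 1,1)
  P={1,8,9}:  v_{1} + v_{8} + v_{9} = v_{5} + v_{6}  ⟹  sig = (3; 1,1)
  P={4,6,7}:  v_{4} + v_{6} + v_{7} = v_{3} + v_{9}  ⟹  sig = (3; 1,1)
  P={1,4,7}:  v_{1} + v_{4} + v_{7} = 2·v_{3} + v_{9}  ⟹  sig = (3; 1,2)

Signatures (|P|; sorted positive RHS coefficients), sorted:
{ (2; 1) ×3,  (2; 1,1),  (2; 1,1,1),  (2; 1,2) ×2,  (2; 2),  (3; —) ×2,  (3; 1) ×6,  (3; 1,1) ×4,  (3; 1,2) }


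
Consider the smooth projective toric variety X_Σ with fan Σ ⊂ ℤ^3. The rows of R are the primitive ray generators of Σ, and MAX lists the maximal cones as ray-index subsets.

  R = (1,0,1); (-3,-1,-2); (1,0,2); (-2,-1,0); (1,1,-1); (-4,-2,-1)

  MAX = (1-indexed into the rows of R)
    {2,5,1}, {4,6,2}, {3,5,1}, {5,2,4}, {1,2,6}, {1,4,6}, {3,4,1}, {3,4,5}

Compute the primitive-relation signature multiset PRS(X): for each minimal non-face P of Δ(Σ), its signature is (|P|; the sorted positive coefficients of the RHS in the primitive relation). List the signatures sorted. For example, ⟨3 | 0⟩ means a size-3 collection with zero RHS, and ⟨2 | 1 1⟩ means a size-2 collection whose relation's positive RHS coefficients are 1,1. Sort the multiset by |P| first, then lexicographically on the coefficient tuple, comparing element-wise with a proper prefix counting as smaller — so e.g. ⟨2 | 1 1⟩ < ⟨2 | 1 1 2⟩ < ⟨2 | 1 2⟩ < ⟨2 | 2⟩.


Minimal non-faces — 5 found among 6 rays, 8 max cones:

  {2,3}:  v_{2} + v_{3} = v_{4} — sig = ⟨2 | 1⟩
  {5,6}:  v_{5} + v_{6} = v_{2} — sig = ⟨2 | 1⟩
  {3,6}:  v_{3} + v_{6} = v_{1} + 2·v_{4} — sig = ⟨2 | 1 2⟩
  {1,4,5}:  v_{1} + v_{4} + v_{5} = 0 — sig = ⟨3 | 0⟩
  {1,2,4}:  v_{1} + v_{2} + v_{4} = v_{6} — sig = ⟨3 | 1⟩

Sorted signature multiset PRS(X):
    |P|=2: 3 collections, coeffs (1), (1), (1,2)
    |P|=3: 2 collections, coeffs (), (1)


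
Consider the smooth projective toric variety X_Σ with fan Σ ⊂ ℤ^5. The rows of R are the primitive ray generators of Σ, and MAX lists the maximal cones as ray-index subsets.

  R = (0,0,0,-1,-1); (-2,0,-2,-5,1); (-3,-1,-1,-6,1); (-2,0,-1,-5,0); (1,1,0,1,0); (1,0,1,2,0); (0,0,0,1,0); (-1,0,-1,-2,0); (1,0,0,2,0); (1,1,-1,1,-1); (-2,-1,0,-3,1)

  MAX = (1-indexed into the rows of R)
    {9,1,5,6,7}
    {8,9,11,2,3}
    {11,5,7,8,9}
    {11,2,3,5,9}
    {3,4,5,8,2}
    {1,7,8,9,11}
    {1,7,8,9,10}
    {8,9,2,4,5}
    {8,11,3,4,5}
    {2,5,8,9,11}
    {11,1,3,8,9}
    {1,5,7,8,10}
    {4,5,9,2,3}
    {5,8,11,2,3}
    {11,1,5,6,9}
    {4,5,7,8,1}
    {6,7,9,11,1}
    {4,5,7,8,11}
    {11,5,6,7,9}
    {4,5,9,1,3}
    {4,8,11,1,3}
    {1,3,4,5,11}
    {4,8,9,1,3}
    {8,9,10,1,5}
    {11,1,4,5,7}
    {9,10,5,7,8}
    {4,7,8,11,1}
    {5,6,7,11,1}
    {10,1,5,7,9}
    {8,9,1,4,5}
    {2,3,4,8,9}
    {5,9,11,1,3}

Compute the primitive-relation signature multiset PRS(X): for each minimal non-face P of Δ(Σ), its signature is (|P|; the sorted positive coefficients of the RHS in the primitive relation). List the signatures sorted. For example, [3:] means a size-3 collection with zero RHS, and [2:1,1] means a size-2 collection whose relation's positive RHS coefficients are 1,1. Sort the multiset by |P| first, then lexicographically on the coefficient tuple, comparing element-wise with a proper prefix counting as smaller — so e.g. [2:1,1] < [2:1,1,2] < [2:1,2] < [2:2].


Σ has 20 primitive collections:

  P={6,8}:  v_{6} + v_{8} = 0  →  sig = [2:]
  P={10,11}:  v_{10} + v_{11} = v_{8}  →  sig = [2:1]
  P={3,7}:  v_{3} + v_{7} = v_{8} + v_{11}  →  sig = [2:1,1]
  P={2,6}:  v_{2} + v_{6} = v_{3} + v_{5} + v_{9}  →  sig = [2:1,1,1]
  P={3,10}:  v_{3} + v_{10} = v_{4} + v_{8} + v_{9}  →  sig = [2:1,1,1]
  P={4,6}:  v_{4} + v_{6} = v_{1} + v_{5} + v_{11}  →  sig = [2:1,1,1]
  P={6,10}:  v_{6} + v_{10} = v_{1} + v_{5} + v_{7} + v_{9}  →  sig = [2:1,1,1,1]
  P={2,7}:  v_{2} + v_{7} = v_{5} + 2·v_{8} + v_{9} + v_{11}  →  sig = [2:1,1,1,2]
  P={3,6}:  v_{3} + v_{6} = v_{1} + v_{5} + v_{9} + 2·v_{11}  →  sig = [2:1,1,1,2]
  P={4,10}:  v_{4} + v_{10} = v_{1} + v_{5} + 2·v_{8}  →  sig = [2:1,1,2]
  P={2,10}:  v_{2} + v_{10} = v_{4} + v_{5} + 2·v_{8} + 2·v_{9}  →  sig = [2:1,1,2,2]
  P={1,2}:  v_{1} + v_{2} = 2·v_{4} + 2·v_{9}  →  sig = [2:2,2]
  P={4,7,9}:  v_{4} + v_{7} + v_{9} = v_{8}  →  sig = [3:1]
  P={4,9,11}:  v_{4} + v_{9} + v_{11} = v_{3}  →  sig = [3:1]
  P={2,4,11}:  v_{2} + v_{4} + v_{11} = 2·v_{3} + v_{5} + v_{8}  →  sig = [3:1,1,2]
  P={1,5,8,11}:  v_{1} + v_{5} + v_{8} + v_{11} = v_{4}  →  sig = [4:1]
  P={3,5,8,9}:  v_{3} + v_{5} + v_{8} + v_{9} = v_{2}  →  sig = [4:1]
  P={1,3,5,8}:  v_{1} + v_{3} + v_{5} + v_{8} = 2·v_{4} + v_{9}  →  sig = [4:1,2]
  P={1,5,7,9,11}:  v_{1} + v_{5} + v_{7} + v_{9} + v_{11} = 0  →  sig = [5:]
  P={1,5,7,8,9}:  v_{1} + v_{5} + v_{7} + v_{8} + v_{9} = v_{10}  →  sig = [5:1]

so the primitive-relation signature multiset is
    |P|=2: 12 collections, coeffs (), (1), (1,1), (1,1,1), (1,1,1), (1,1,1), (1,1,1,1), (1,1,1,2), (1,1,1,2), (1,1,2), (1,1,2,2), (2,2)
    |P|=3: 3 collections, coeffs (1), (1), (1,1,2)
    |P|=4: 3 collections, coeffs (1), (1), (1,2)
    |P|=5: 2 collections, coeffs (), (1)


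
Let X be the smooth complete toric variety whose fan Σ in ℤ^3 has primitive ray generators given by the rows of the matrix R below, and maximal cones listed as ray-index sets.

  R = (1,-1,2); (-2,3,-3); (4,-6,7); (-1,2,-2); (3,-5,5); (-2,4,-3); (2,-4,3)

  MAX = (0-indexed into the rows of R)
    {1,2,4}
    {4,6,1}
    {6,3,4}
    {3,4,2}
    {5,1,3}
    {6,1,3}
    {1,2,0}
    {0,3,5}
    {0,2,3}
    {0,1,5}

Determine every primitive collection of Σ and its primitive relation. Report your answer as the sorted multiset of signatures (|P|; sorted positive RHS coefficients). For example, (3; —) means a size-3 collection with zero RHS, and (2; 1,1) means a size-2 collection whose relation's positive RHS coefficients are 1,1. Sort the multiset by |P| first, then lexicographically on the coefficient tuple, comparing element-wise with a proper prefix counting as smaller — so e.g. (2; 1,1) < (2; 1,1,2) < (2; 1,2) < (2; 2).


Minimal non-faces — 9 found among 7 rays, 10 max cones:

  • {5,6}:  v_{5} + v_{6} = 0  ⇒ sig = (2; —)
  • {0,4}:  v_{0} + v_{4} = v_{2}  ⇒ sig = (2; 1)
  • {0,6}:  v_{0} + v_{6} = v_{4}  ⇒ sig = (2; 1)
  • {4,5}:  v_{4} + v_{5} = v_{0}  ⇒ sig = (2; 1)
  • {2,5}:  v_{2} + v_{5} = 2·v_{0}  ⇒ sig = (2; 2)
  • {2,6}:  v_{2} + v_{6} = 2·v_{4}  ⇒ sig = (2; 2)
  • {1,3,4}:  v_{1} + v_{3} + v_{4} = 0  ⇒ sig = (3; —)
  • {0,1,3}:  v_{0} + v_{1} + v_{3} = v_{5}  ⇒ sig = (3; 1)
  • {1,2,3}:  v_{1} + v_{2} + v_{3} = v_{0}  ⇒ sig = (3; 1)

Signatures (|P|; sorted positive RHS coefficients), sorted:
[(2; —), (2; 1), (2; 1), (2; 1), (2; 2), (2; 2), (3; —), (3; 1), (3; 1)]


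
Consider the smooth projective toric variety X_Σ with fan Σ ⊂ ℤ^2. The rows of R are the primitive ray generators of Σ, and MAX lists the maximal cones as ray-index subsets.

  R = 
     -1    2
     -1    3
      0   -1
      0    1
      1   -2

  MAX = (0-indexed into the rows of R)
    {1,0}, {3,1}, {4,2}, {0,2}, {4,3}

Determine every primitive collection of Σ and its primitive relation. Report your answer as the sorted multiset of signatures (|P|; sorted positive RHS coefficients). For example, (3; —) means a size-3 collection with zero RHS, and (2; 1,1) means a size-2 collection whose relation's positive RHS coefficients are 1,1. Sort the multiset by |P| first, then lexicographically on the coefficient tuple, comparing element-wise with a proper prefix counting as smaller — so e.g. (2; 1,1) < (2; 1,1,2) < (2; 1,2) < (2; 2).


The 5 primitive collections of Σ (r=5, n=2):

  {0,4}:  v_{0} + v_{4} = 0 — sig = (2; —)
  {2,3}:  v_{2} + v_{3} = 0 — sig = (2; —)
  {0,3}:  v_{0} + v_{3} = v_{1} — sig = (2; 1)
  {1,2}:  v_{1} + v_{2} = v_{0} — sig = (2; 1)
  {1,4}:  v_{1} + v_{4} = v_{3} — sig = (2; 1)

so the primitive-relation signature multiset is
{ (2; —) ×2,  (2; 1) ×3 }


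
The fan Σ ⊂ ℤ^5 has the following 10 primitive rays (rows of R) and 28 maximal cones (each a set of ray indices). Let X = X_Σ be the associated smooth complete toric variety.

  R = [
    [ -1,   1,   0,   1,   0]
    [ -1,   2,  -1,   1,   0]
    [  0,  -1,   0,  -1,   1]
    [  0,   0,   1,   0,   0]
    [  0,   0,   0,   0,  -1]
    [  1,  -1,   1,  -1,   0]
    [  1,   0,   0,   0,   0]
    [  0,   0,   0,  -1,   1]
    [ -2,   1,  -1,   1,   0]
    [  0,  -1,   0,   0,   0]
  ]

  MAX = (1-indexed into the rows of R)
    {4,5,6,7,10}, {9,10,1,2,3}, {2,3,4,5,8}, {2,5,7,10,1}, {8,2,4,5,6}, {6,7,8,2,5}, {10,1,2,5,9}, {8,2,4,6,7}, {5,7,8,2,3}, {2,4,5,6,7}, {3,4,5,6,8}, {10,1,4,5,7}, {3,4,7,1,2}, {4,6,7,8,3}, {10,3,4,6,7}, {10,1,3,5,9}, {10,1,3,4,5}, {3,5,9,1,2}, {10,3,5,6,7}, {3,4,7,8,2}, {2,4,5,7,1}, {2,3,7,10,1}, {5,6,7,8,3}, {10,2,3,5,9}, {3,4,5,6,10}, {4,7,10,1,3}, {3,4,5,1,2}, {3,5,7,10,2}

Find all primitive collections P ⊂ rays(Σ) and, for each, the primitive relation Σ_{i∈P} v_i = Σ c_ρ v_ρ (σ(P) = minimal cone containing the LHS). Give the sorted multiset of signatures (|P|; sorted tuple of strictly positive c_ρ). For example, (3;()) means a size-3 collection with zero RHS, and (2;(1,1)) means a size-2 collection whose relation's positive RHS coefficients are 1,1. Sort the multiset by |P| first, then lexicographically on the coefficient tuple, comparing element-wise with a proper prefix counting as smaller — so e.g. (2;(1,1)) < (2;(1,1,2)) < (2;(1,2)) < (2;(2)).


The 14 primitive collections of Σ (r=10, n=5):

  P={1,6}:  v_{1} + v_{6} = v_{4} — sig = (2;(1))
  P={8,10}:  v_{8} + v_{10} = v_{3} — sig = (2;(1))
  P={7,9}:  v_{7} + v_{9} = v_{2} + v_{10} — sig = (2;(1,1))
  P={1,8}:  v_{1} + v_{8} = v_{2} + v_{3} + v_{4} — sig = (2;(1,1,1))
  P={6,9}:  v_{6} + v_{9} = v_{1} + v_{3} + v_{5} — sig = (2;(1,1,1))
  P={8,9}:  v_{8} + v_{9} = v_{1} + v_{2} + 2·v_{3} + v_{5} — sig = (2;(1,1,1,2))
  P={4,9}:  v_{4} + v_{9} = 2·v_{1} + v_{3} + v_{5} — sig = (2;(1,1,2))
  P={2,6,10}:  v_{2} + v_{6} + v_{10} = 0 — sig = (3;())
  P={2,3,6}:  v_{2} + v_{3} + v_{6} = v_{8} — sig = (3;(1))
  P={2,4,10}:  v_{2} + v_{4} + v_{10} = v_{1} — sig = (3;(1))
  P={1,3,5,7}:  v_{1} + v_{3} + v_{5} + v_{7} = 0 — sig = (4;())
  P={3,4,5,7}:  v_{3} + v_{4} + v_{5} + v_{7} = v_{6} — sig = (4;(1))
  P={4,5,7,8}:  v_{4} + v_{5} + v_{7} + v_{8} = v_{2} + 2·v_{6} — sig = (4;(1,2))
  P={1,2,3,5,10}:  v_{1} + v_{2} + v_{3} + v_{5} + v_{10} = v_{9} — sig = (5;(1))

Sorted signature multiset PRS(X):
    |P|=2: 7 collections, coeffs (1), (1), (1,1), (1,1,1), (1,1,1), (1,1,1,2), (1,1,2)
    |P|=3: 3 collections, coeffs (), (1), (1)
    |P|=4: 3 collections, coeffs (), (1), (1,2)
    |P|=5: 1 collection, coeffs (1)


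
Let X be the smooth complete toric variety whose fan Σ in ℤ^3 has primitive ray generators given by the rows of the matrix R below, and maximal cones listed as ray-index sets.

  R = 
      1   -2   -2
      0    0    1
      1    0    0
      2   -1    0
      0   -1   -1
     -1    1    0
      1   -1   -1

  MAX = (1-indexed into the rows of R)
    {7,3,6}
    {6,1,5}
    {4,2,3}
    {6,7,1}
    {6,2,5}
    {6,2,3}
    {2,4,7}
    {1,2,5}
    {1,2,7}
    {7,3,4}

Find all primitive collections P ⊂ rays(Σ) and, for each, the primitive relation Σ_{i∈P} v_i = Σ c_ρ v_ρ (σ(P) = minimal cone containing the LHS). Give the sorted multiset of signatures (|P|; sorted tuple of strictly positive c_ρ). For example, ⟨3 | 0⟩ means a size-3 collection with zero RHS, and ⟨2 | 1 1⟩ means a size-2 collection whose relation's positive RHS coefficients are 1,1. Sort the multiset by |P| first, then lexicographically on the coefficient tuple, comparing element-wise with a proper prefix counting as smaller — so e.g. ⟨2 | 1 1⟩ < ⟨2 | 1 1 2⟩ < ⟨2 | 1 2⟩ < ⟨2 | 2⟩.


|primitive collections| = 9. Relations:

  P = {3,5}:  v_{3} + v_{5} = v_{7}  ⟹  sig = ⟨2 | 1⟩
  P = {4,6}:  v_{4} + v_{6} = v_{3}  ⟹  sig = ⟨2 | 1⟩
  P = {5,7}:  v_{5} + v_{7} = v_{1}  ⟹  sig = ⟨2 | 1⟩
  P = {4,5}:  v_{4} + v_{5} = v_{2} + 2·v_{7}  ⟹  sig = ⟨2 | 1 2⟩
  P = {1,4}:  v_{1} + v_{4} = v_{2} + 3·v_{7}  ⟹  sig = ⟨2 | 1 3⟩
  P = {1,3}:  v_{1} + v_{3} = 2·v_{7}  ⟹  sig = ⟨2 | 2⟩
  P = {2,6,7}:  v_{2} + v_{6} + v_{7} = 0  ⟹  sig = ⟨3 | 0⟩
  P = {1,2,6}:  v_{1} + v_{2} + v_{6} = v_{5}  ⟹  sig = ⟨3 | 1⟩
  P = {2,3,7}:  v_{2} + v_{3} + v_{7} = v_{4}  ⟹  sig = ⟨3 | 1⟩

so the primitive-relation signature multiset is
    |P|=2: 6 collections, coeffs (1), (1), (1), (1,2), (1,3), (2)
    |P|=3: 3 collections, coeffs (), (1), (1)


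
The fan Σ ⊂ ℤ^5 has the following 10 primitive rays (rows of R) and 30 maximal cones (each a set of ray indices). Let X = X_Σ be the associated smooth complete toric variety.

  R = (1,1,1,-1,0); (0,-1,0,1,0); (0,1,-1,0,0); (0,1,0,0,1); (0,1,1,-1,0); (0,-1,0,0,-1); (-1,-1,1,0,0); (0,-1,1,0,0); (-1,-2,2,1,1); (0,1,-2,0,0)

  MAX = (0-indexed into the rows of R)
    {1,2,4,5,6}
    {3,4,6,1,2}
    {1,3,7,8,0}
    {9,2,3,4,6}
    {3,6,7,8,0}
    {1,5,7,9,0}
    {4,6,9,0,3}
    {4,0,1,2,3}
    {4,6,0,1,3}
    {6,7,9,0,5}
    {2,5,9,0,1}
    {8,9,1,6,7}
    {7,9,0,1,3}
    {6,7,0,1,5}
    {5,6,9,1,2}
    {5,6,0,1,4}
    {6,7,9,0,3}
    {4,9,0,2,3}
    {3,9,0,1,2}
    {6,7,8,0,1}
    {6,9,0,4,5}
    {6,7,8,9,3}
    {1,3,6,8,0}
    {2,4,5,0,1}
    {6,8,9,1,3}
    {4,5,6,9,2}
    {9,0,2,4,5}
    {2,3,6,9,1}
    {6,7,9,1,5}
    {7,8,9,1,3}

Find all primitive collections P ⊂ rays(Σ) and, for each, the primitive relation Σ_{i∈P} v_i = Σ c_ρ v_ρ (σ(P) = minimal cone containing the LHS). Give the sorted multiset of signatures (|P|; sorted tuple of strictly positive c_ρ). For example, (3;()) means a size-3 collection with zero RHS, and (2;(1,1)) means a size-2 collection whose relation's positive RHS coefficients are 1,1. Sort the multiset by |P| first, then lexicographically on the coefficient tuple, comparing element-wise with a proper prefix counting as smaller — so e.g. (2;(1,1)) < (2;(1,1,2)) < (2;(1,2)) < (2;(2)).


Σ has 11 primitive collections:

  P={2,7}:  v_{2} + v_{7} = 0 — sig = (2;())
  P={3,5}:  v_{3} + v_{5} = 0 — sig = (2;())
  P={4,7}:  v_{4} + v_{7} = v_{0} + v_{6} — sig = (2;(1,1))
  P={2,8}:  v_{2} + v_{8} = v_{1} + v_{3} + v_{6} — sig = (2;(1,1,1))
  P={5,8}:  v_{5} + v_{8} = v_{1} + v_{6} + v_{7} — sig = (2;(1,1,1))
  P={4,8}:  v_{4} + v_{8} = v_{0} + v_{1} + v_{3} + 2·v_{6} — sig = (2;(1,1,1,2))
  P={0,2,6}:  v_{0} + v_{2} + v_{6} = v_{4} — sig = (3;(1))
  P={1,4,9}:  v_{1} + v_{4} + v_{9} = v_{2} — sig = (3;(1))
  P={0,8,9}:  v_{0} + v_{8} + v_{9} = v_{3} + v_{7} — sig = (3;(1,1))
  P={0,1,6,9}:  v_{0} + v_{1} + v_{6} + v_{9} = 0 — sig = (4;())
  P={1,3,6,7}:  v_{1} + v_{3} + v_{6} + v_{7} = v_{8} — sig = (4;(1))

Sorted signature multiset PRS(X):
{ (2;()) ×2,  (2;(1,1)),  (2;(1,1,1)) ×2,  (2;(1,1,1,2)),  (3;(1)) ×2,  (3;(1,1)),  (4;()),  (4;(1)) }


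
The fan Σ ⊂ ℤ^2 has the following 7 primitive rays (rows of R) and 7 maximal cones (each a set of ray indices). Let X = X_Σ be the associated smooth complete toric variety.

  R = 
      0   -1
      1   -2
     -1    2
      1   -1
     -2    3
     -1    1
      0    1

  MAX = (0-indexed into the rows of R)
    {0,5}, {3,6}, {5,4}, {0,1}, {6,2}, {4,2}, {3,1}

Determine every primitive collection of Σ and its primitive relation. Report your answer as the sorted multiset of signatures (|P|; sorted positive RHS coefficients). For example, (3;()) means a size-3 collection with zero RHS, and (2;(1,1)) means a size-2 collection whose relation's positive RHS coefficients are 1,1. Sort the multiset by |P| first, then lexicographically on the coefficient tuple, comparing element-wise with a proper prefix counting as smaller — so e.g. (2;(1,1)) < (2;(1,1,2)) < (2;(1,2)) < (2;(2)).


14 minimal non-faces of Δ(Σ) (on 7 rays):

  P = {0,6}:  v_{0} + v_{6} = 0 ; sig = (2;())
  P = {1,2}:  v_{1} + v_{2} = 0 ; sig = (2;())
  P = {3,5}:  v_{3} + v_{5} = 0 ; sig = (2;())
  P = {0,2}:  v_{0} + v_{2} = v_{5} ; sig = (2;(1))
  P = {0,3}:  v_{0} + v_{3} = v_{1} ; sig = (2;(1))
  P = {1,4}:  v_{1} + v_{4} = v_{5} ; sig = (2;(1))
  P = {1,5}:  v_{1} + v_{5} = v_{0} ; sig = (2;(1))
  P = {1,6}:  v_{1} + v_{6} = v_{3} ; sig = (2;(1))
  P = {2,3}:  v_{2} + v_{3} = v_{6} ; sig = (2;(1))
  P = {2,5}:  v_{2} + v_{5} = v_{4} ; sig = (2;(1))
  P = {3,4}:  v_{3} + v_{4} = v_{2} ; sig = (2;(1))
  P = {5,6}:  v_{5} + v_{6} = v_{2} ; sig = (2;(1))
  P = {0,4}:  v_{0} + v_{4} = 2·v_{5} ; sig = (2;(2))
  P = {4,6}:  v_{4} + v_{6} = 2·v_{2} ; sig = (2;(2))

Signatures (|P|; sorted positive RHS coefficients), sorted:
{ (2;()) ×3,  (2;(1)) ×9,  (2;(2)) ×2 }


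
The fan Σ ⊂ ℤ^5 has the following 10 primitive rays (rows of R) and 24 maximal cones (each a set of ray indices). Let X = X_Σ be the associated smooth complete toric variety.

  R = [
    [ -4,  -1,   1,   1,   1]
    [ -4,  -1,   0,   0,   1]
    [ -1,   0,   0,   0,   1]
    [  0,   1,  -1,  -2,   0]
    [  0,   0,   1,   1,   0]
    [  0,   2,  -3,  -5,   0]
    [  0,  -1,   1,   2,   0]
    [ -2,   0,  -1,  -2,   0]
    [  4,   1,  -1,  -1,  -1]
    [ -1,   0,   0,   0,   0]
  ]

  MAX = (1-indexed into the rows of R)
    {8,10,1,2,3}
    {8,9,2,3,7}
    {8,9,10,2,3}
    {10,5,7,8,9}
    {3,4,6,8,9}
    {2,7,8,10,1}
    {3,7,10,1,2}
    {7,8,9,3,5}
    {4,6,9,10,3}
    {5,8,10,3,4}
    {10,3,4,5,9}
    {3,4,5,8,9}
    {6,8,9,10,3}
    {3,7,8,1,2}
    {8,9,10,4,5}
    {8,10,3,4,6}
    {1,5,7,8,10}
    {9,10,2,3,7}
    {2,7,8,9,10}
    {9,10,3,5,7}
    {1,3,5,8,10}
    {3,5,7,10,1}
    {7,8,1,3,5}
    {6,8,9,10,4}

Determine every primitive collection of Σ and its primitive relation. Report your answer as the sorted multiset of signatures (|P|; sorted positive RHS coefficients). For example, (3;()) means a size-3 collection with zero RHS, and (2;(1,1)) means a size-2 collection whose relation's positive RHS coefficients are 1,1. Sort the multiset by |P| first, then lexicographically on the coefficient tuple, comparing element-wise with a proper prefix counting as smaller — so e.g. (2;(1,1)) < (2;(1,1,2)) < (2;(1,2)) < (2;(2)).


The 12 primitive collections of Σ (r=10, n=5):

  P={1,9}:  v_{1} + v_{9} = 0 ; sig = (2;())
  P={4,7}:  v_{4} + v_{7} = 0 ; sig = (2;())
  P={2,5}:  v_{2} + v_{5} = v_{1} ; sig = (2;(1))
  P={2,4}:  v_{2} + v_{4} = v_{3} + v_{8} + v_{10} ; sig = (2;(1,1,1))
  P={1,4}:  v_{1} + v_{4} = v_{3} + v_{5} + v_{8} + v_{10} ; sig = (2;(1,1,1,1))
  P={1,6}:  v_{1} + v_{6} = v_{3} + v_{4} + v_{8} + v_{10} ; sig = (2;(1,1,1,1))
  P={6,7}:  v_{6} + v_{7} = v_{3} + v_{8} + v_{9} + v_{10} ; sig = (2;(1,1,1,1))
  P={2,6}:  v_{2} + v_{6} = 2·v_{3} + 2·v_{8} + v_{9} + 2·v_{10} ; sig = (2;(1,2,2,2))
  P={5,6}:  v_{5} + v_{6} = 2·v_{4} ; sig = (2;(2))
  P={3,7,8,10}:  v_{3} + v_{7} + v_{8} + v_{10} = v_{2} ; sig = (4;(1))
  P={3,4,8,9,10}:  v_{3} + v_{4} + v_{8} + v_{9} + v_{10} = v_{6} ; sig = (5;(1))
  P={3,5,8,9,10}:  v_{3} + v_{5} + v_{8} + v_{9} + v_{10} = v_{4} ; sig = (5;(1))

so the primitive-relation signature multiset is
{ (2;()) ×2,  (2;(1)),  (2;(1,1,1)),  (2;(1,1,1,1)) ×3,  (2;(1,2,2,2)),  (2;(2)),  (4;(1)),  (5;(1)) ×2 }


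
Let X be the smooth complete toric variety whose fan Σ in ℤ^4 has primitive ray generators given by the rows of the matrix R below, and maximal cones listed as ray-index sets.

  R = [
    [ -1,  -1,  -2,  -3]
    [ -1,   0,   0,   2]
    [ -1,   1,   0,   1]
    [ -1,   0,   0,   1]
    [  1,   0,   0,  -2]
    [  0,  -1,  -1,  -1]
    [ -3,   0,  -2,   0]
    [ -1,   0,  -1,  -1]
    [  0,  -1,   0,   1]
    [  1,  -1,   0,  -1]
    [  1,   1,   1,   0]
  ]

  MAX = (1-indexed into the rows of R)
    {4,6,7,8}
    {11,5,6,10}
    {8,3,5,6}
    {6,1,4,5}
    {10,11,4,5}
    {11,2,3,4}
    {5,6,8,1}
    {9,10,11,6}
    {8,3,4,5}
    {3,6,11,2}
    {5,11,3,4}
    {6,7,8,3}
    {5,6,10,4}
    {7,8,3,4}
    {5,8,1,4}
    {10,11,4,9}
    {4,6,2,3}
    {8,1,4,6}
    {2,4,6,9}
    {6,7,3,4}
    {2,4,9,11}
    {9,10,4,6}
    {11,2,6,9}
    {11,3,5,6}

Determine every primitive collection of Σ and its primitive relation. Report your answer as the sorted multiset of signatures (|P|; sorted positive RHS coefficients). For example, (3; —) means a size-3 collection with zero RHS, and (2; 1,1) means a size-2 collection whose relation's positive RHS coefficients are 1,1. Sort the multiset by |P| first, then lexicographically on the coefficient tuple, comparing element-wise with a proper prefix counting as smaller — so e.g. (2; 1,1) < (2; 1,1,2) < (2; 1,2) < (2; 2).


Minimal non-faces — 24 found among 11 rays, 24 max cones:

  P={2,5}:  v_{2} + v_{5} = 0  ⇒ sig = (2; —)
  P={3,10}:  v_{3} + v_{10} = 0  ⇒ sig = (2; —)
  P={2,10}:  v_{2} + v_{10} = v_{9}  ⇒ sig = (2; 1)
  P={3,9}:  v_{3} + v_{9} = v_{2}  ⇒ sig = (2; 1)
  P={5,9}:  v_{5} + v_{9} = v_{10}  ⇒ sig = (2; 1)
  P={1,11}:  v_{1} + v_{11} = v_{5} + v_{8}  ⇒ sig = (2; 1,1)
  P={7,11}:  v_{7} + v_{11} = v_{3} + v_{8}  ⇒ sig = (2; 1,1)
  P={8,9}:  v_{8} + v_{9} = v_{4} + v_{6}  ⇒ sig = (2; 1,1)
  P={8,11}:  v_{8} + v_{11} = v_{3} + v_{5}  ⇒ sig = (2; 1,1)
  P={1,2}:  v_{1} + v_{2} = v_{4} + v_{6} + v_{8}  ⇒ sig = (2; 1,1,1)
  P={2,8}:  v_{2} + v_{8} = v_{3} + v_{4} + v_{6}  ⇒ sig = (2; 1,1,1)
  P={7,10}:  v_{7} + v_{10} = v_{4} + v_{6} + v_{8}  ⇒ sig = (2; 1,1,1)
  P={8,10}:  v_{8} + v_{10} = v_{4} + v_{5} + v_{6}  ⇒ sig = (2; 1,1,1)
  P={1,7}:  v_{1} + v_{7} = v_{4} + v_{6} + 3·v_{8}  ⇒ sig = (2; 1,1,3)
  P={1,9}:  v_{1} + v_{9} = 2·v_{4} + v_{5} + 2·v_{6}  ⇒ sig = (2; 1,2,2)
  P={7,9}:  v_{7} + v_{9} = v_{3} + 2·v_{4} + 2·v_{6}  ⇒ sig = (2; 1,2,2)
  P={1,3}:  v_{1} + v_{3} = 2·v_{8}  ⇒ sig = (2; 2)
  P={5,7}:  v_{5} + v_{7} = 2·v_{8}  ⇒ sig = (2; 2)
  P={1,10}:  v_{1} + v_{10} = 2·v_{4} + 2·v_{5} + 2·v_{6}  ⇒ sig = (2; 2,2,2)
  P={2,7}:  v_{2} + v_{7} = 2·v_{3} + 2·v_{4} + 2·v_{6}  ⇒ sig = (2; 2,2,2)
  P={4,6,11}:  v_{4} + v_{6} + v_{11} = 0  ⇒ sig = (3; —)
  P={3,4,5,6}:  v_{3} + v_{4} + v_{5} + v_{6} = v_{8}  ⇒ sig = (4; 1)
  P={3,4,6,8}:  v_{3} + v_{4} + v_{6} + v_{8} = v_{7}  ⇒ sig = (4; 1)
  P={4,5,6,8}:  v_{4} + v_{5} + v_{6} + v_{8} = v_{1}  ⇒ sig = (4; 1)

Signatures (|P|; sorted positive RHS coefficients), sorted:
{ (2; —) ×2,  (2; 1) ×3,  (2; 1,1) ×4,  (2; 1,1,1) ×4,  (2; 1,1,3),  (2; 1,2,2) ×2,  (2; 2) ×2,  (2; 2,2,2) ×2,  (3; —),  (4; 1) ×3 }


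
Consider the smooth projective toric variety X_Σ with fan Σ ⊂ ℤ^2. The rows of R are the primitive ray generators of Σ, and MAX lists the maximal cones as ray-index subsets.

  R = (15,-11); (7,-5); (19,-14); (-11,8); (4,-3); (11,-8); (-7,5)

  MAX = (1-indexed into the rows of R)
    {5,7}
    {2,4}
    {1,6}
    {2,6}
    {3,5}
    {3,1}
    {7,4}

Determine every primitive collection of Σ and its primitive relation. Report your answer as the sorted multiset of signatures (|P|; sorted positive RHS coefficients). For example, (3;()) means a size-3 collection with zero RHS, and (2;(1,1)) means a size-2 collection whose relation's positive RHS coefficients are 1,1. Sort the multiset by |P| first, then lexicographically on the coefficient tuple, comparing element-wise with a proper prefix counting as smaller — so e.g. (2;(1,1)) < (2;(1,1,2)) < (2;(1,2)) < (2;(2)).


Primitive collections (14):

  P={2,7}:  v_{2} + v_{7} = 0  ⇒ sig = (2;())
  P={4,6}:  v_{4} + v_{6} = 0  ⇒ sig = (2;())
  P={1,4}:  v_{1} + v_{4} = v_{5}  ⇒ sig = (2;(1))
  P={1,5}:  v_{1} + v_{5} = v_{3}  ⇒ sig = (2;(1))
  P={2,5}:  v_{2} + v_{5} = v_{6}  ⇒ sig = (2;(1))
  P={4,5}:  v_{4} + v_{5} = v_{7}  ⇒ sig = (2;(1))
  P={5,6}:  v_{5} + v_{6} = v_{1}  ⇒ sig = (2;(1))
  P={6,7}:  v_{6} + v_{7} = v_{5}  ⇒ sig = (2;(1))
  P={2,3}:  v_{2} + v_{3} = v_{1} + v_{6}  ⇒ sig = (2;(1,1))
  P={1,2}:  v_{1} + v_{2} = 2·v_{6}  ⇒ sig = (2;(2))
  P={1,7}:  v_{1} + v_{7} = 2·v_{5}  ⇒ sig = (2;(2))
  P={3,4}:  v_{3} + v_{4} = 2·v_{5}  ⇒ sig = (2;(2))
  P={3,6}:  v_{3} + v_{6} = 2·v_{1}  ⇒ sig = (2;(2))
  P={3,7}:  v_{3} + v_{7} = 3·v_{5}  ⇒ sig = (2;(3))

Hence PRS(X_Σ) =
    (2;())
    (2;())
    (2;(1))
    (2;(1))
    (2;(1))
    (2;(1))
    (2;(1))
    (2;(1))
    (2;(1,1))
    (2;(2))
    (2;(2))
    (2;(2))
    (2;(2))
    (2;(3))


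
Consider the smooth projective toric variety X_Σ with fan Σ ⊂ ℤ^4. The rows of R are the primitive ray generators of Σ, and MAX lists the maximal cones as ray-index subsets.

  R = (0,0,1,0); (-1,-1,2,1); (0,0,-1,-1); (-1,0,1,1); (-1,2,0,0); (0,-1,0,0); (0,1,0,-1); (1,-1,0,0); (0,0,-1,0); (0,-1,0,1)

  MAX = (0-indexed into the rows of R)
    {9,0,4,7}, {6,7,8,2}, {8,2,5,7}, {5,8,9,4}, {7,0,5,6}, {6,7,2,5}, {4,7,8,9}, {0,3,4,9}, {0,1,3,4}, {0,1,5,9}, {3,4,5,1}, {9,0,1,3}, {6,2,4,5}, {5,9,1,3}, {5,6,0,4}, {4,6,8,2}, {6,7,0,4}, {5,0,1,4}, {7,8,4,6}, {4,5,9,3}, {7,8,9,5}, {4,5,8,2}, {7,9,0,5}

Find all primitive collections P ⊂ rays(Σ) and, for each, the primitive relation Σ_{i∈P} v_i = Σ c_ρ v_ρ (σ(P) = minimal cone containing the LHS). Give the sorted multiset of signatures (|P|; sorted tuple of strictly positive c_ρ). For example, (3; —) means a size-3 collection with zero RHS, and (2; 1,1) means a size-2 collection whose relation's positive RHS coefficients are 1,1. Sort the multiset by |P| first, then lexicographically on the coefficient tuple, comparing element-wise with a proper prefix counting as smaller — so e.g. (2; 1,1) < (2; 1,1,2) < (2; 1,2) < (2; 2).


Δ(Σ) — 10 vertices, 18 min non-faces:

  P={0,8}:  v_{0} + v_{8} = 0 — sig = (2; —)
  P={6,9}:  v_{6} + v_{9} = 0 — sig = (2; —)
  P={0,2}:  v_{0} + v_{2} = v_{5} + v_{6} — sig = (2; 1,1)
  P={1,8}:  v_{1} + v_{8} = v_{3} + v_{5} — sig = (2; 1,1)
  P={2,9}:  v_{2} + v_{9} = v_{5} + v_{8} — sig = (2; 1,1)
  P={3,7}:  v_{3} + v_{7} = v_{0} + v_{9} — sig = (2; 1,1)
  P={3,6}:  v_{3} + v_{6} = v_{0} + v_{4} + v_{5} — sig = (2; 1,1,1)
  P={3,8}:  v_{3} + v_{8} = v_{4} + v_{5} + v_{9} — sig = (2; 1,1,1)
  P={1,7}:  v_{1} + v_{7} = 2·v_{0} + v_{5} + v_{9} — sig = (2; 1,1,2)
  P={1,2}:  v_{1} + v_{2} = v_{0} + v_{4} + 3·v_{5} — sig = (2; 1,1,3)
  P={2,3}:  v_{2} + v_{3} = v_{4} + 2·v_{5} — sig = (2; 1,2)
  P={1,6}:  v_{1} + v_{6} = 2·v_{0} + v_{4} + 2·v_{5} — sig = (2; 1,2,2)
  P={4,5,7}:  v_{4} + v_{5} + v_{7} = 0 — sig = (3; —)
  P={0,3,5}:  v_{0} + v_{3} + v_{5} = v_{1} — sig = (3; 1)
  P={5,6,8}:  v_{5} + v_{6} + v_{8} = v_{2} — sig = (3; 1)
  P={2,4,7}:  v_{2} + v_{4} + v_{7} = v_{6} + v_{8} — sig = (3; 1,1)
  P={1,4,9}:  v_{1} + v_{4} + v_{9} = 2·v_{3} — sig = (3; 2)
  P={0,4,5,9}:  v_{0} + v_{4} + v_{5} + v_{9} = v_{3} — sig = (4; 1)

Sorted signature multiset PRS(X):
[(2; —), (2; —), (2; 1,1), (2; 1,1), (2; 1,1), (2; 1,1), (2; 1,1,1), (2; 1,1,1), (2; 1,1,2), (2; 1,1,3), (2; 1,2), (2; 1,2,2), (3; —), (3; 1), (3; 1), (3; 1,1), (3; 2), (4; 1)]


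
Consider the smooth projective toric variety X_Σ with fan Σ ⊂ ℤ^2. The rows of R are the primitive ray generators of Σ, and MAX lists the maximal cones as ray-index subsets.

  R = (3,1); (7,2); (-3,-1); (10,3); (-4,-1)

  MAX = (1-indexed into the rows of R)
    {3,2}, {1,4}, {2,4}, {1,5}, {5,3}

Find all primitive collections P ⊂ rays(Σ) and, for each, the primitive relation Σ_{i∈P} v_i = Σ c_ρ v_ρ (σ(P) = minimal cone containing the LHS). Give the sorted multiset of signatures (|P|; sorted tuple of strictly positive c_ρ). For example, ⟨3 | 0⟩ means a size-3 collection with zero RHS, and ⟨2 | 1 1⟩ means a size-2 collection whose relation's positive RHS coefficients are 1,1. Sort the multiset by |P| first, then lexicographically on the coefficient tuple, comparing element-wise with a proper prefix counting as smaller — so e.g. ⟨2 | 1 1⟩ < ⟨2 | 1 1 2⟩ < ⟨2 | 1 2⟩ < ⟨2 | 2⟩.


5 collections generate NE(X_Σ); each relation:

  P={1,3}:  v_{1} + v_{3} = 0  ⇒ sig = ⟨2 | 0⟩
  P={1,2}:  v_{1} + v_{2} = v_{4}  ⇒ sig = ⟨2 | 1⟩
  P={2,5}:  v_{2} + v_{5} = v_{1}  ⇒ sig = ⟨2 | 1⟩
  P={3,4}:  v_{3} + v_{4} = v_{2}  ⇒ sig = ⟨2 | 1⟩
  P={4,5}:  v_{4} + v_{5} = 2·v_{1}  ⇒ sig = ⟨2 | 2⟩

Signatures (|P|; sorted positive RHS coefficients), sorted:
[⟨2 | 0⟩, ⟨2 | 1⟩, ⟨2 | 1⟩, ⟨2 | 1⟩, ⟨2 | 2⟩]
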